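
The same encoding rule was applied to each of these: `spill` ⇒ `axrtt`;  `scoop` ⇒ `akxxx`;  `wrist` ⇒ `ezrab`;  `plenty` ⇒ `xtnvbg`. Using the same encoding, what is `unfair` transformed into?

The rule splits by letter class: vowels +9, consonants +8.
On unfair: u(vowel)+9=d, n(cons)+8=v, f(cons)+8=n, a(vowel)+9=j, i(vowel)+9=r, r(cons)+8=z.

dvnjrz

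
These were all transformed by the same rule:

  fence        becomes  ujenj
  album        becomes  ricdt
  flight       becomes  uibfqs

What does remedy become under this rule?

f(5)→u(20) and e(4)→j(9) fit y≡11x+17 (mod 26); the inverse of 11 mod 26 is 19. This is an affine cipher: with a=0,…,z=25, each position x becomes (11x+17) mod 26.
For remedy: r(17)→11·17+17≡22=w; e(4)→11·4+17≡9=j; m(12)→11·12+17≡19=t; e(4)→11·4+17≡9=j; d(3)→11·3+17≡24=y; y(24)→11·24+17≡21=v (all mod 26).

wjtjyv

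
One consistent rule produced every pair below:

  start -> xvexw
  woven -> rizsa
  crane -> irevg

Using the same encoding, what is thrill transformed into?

ppmvlx

The output letters match the input read backwards, each shifted +4: start reversed is trats. Two steps: reverse the string, then apply a Caesar shift of +4.
Applying it to thrill: reverse → llirht; then shift: l+4=p, l+4=p, i+4=m, r+4=v, h+4=l, t+4=x.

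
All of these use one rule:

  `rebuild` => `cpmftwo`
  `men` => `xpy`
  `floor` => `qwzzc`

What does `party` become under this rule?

alcej

Each letter is shifted forward by 11 in the alphabet (a Caesar shift of +11).
Applying it to party: p+11=a, a+11=l, r+11=c, t+11=e, y+11=j.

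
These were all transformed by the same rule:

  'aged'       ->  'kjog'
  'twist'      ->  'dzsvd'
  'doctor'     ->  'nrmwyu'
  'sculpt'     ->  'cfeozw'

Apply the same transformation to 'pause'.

Shifts by position in aged: pos 0: a→k (+10), pos 1: g→j (+3), pos 2: e→o (+10), pos 3: d→g (+3) — repeating every 2. It's a Vigenère-style cipher with numeric key [10,3]: position i shifts by key[i mod 2].
For pause: p+10=z, a+3=d, u+10=e, s+3=v, e+10=o.

zdevo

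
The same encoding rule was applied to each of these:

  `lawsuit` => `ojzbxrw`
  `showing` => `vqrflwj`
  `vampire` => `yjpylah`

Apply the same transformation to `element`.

Shifts by position in lawsuit: pos 0: l→o (+3), pos 1: a→j (+9), pos 2: w→z (+3), pos 3: s→b (+9) — repeating every 2. A repeating key of period 2 is used — shifts +3, +9 over and over.
For element: e+3=h, l+9=u, e+3=h, m+9=v, e+3=h, n+9=w, t+3=w.

huhvhww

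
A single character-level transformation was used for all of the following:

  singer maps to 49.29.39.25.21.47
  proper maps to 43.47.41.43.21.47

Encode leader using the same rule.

s(#19)→49 and i(#9)→29: differences scale by 2, so n = 2·pos + 11. Each letter becomes 2×(its alphabet position, a=1..z=26) + 11.
For leader: l=12→35, e=5→21, a=1→13, d=4→19, e=5→21, r=18→47.

35.21.13.19.21.47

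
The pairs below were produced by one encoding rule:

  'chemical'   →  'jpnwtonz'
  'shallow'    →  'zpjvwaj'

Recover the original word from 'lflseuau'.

exciting

Letter i (0-indexed) is shifted by i+7, so successive shifts are 7, 8, 9, ….
Reversing it on lflseuau: l−7=e, f−8=x, l−9=c, s−10=i, e−11=t, u−12=i, a−13=n, u−14=g.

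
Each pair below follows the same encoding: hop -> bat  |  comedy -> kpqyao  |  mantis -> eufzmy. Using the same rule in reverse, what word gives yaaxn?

The output letters match the input read backwards, each shifted +12: hop reversed is poh. Two steps: reverse the string, then apply a Caesar shift of +12.
Decoding yaaxn: shift back: y−12=m, a−12=o, a−12=o, x−12=l, n−12=b → moolb; then reverse → bloom.

bloom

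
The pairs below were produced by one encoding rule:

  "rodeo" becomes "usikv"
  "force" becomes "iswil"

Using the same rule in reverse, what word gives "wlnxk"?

third

In rodeo: r→u is +3, o→s is +4, d→i is +5, e→k is +6 — the shift increases by 1 each position. Each letter shifts forward by (position + 3), i.e. 3, 4, 5, … — the shift grows by one for each successive letter.
Reversing it on wlnxk: w−3=t, l−4=h, n−5=i, x−6=r, k−7=d.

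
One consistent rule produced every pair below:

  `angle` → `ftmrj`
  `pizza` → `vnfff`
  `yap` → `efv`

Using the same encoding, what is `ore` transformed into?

Two shifts are in play — +5 for a/e/i/o/u, +6 for every other letter.
On ore: o(vowel)+5=t, r(cons)+6=x, e(vowel)+5=j.

txj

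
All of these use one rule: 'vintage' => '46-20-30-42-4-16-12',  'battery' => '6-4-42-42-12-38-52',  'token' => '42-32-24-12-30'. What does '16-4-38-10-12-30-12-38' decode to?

The formula is n = 2×(alphabet index, a=1) + 2.
Undoing it on 16-4-38-10-12-30-12-38: 16→(16−2)÷2=7=g, 4→(4−2)÷2=1=a, 38→(38−2)÷2=18=r, 10→(10−2)÷2=4=d, 12→(12−2)÷2=5=e, 30→(30−2)÷2=14=n, 12→(12−2)÷2=5=e, 38→(38−2)÷2=18=r.

gardener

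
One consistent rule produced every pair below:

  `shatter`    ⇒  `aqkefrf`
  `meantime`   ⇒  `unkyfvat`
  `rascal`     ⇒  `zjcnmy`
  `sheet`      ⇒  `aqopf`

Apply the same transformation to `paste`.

In shatter: s→a is +8, h→q is +9, a→k is +10, t→e is +11 — the shift increases by 1 each position. Letter i (0-indexed) is shifted by i+8, so successive shifts are 8, 9, 10, ….
On paste: p+8=x, a+9=j, s+10=c, t+11=e, e+12=q.

xjceq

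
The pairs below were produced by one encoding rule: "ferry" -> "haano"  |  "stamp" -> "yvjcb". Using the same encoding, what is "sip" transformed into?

yrb

The output letters match the input read backwards, each shifted +9: ferry reversed is yrref. The word is reversed, then every letter is shifted forward by 9.
Applying it to sip: reverse → pis; then shift: p+9=y, i+9=r, s+9=b.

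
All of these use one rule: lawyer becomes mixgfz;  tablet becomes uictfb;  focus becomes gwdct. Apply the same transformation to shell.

A repeating key of period 2 is used — shifts +1, +8 over and over.
For shell: s+1=t, h+8=p, e+1=f, l+8=t, l+1=m.

tpftm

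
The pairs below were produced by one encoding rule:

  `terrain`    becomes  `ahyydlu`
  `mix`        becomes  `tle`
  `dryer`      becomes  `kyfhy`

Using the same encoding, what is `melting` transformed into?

thsalun

The shift depends on letter class: consonant t→a is +7, but vowel e→h is +3. The rule splits by letter class: vowels +3, consonants +7.
On melting: m(cons)+7=t, e(vowel)+3=h, l(cons)+7=s, t(cons)+7=a, i(vowel)+3=l, n(cons)+7=u, g(cons)+7=n.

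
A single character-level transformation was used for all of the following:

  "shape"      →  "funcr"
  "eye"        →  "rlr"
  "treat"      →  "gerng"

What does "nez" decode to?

arm

Compare letters: s→f is +13, h→u is +13, a→n is +13 — a constant shift. Every letter moves 13 places later in the alphabet, wrapping around z→a.
Reversing it on nez: n−13=a, e−13=r, z−13=m.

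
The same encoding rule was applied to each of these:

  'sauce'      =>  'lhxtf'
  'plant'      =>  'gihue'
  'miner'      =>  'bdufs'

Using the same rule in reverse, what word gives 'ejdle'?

twist

s(18)→l(11) and a(0)→h(7) fit y≡19x+7 (mod 26); the inverse of 19 mod 26 is 11. This is an affine cipher: with a=0,…,z=25, each position x becomes (19x+7) mod 26.
Decoding ejdle: e(4)→11·(4−7)≡19=t; j(9)→11·(9−7)≡22=w; d(3)→11·(3−7)≡8=i; l(11)→11·(11−7)≡18=s; e(4)→11·(4−7)≡19=t (all mod 26).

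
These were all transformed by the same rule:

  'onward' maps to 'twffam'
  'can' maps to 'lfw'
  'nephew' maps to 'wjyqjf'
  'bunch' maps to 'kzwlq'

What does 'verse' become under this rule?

ejabj

The shift depends on letter class: consonant n→w is +9, but vowel o→t is +5. The rule splits by letter class: vowels +5, consonants +9.
Applying it to verse: v(cons)+9=e, e(vowel)+5=j, r(cons)+9=a, s(cons)+9=b, e(vowel)+5=j.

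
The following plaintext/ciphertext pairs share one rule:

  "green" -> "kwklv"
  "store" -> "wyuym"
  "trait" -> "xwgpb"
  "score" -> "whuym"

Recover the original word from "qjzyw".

metro

In green: g→k is +4, r→w is +5, e→k is +6, e→l is +7 — the shift increases by 1 each position. The shift increases by 1 at each position, starting from +4: 4, 5, 6, ….
Undoing it on qjzyw: q−4=m, j−5=e, z−6=t, y−7=r, w−8=o.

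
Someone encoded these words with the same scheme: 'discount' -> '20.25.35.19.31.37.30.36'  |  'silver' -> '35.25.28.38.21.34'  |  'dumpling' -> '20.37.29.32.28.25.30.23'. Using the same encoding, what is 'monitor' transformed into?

29.31.30.25.36.31.34

d is letter #4 and maps to 20: an offset of 16. Letters become their 1-based position plus 16 (so a→17, b→18, …).
On monitor: m=13→29, o=15→31, n=14→30, i=9→25, t=20→36, o=15→31, r=18→34.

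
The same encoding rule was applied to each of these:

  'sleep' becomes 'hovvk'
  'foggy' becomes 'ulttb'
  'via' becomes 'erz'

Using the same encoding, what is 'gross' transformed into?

tilhh

Each pair mirrors across the alphabet (s↔h, l↔o, e↔v): positions sum to 25. Each letter is replaced by its mirror in the alphabet: a↔z, b↔y, c↔x, and so on (the Atbash cipher).
On gross: g↔t, r↔i, o↔l, s↔h, s↔h.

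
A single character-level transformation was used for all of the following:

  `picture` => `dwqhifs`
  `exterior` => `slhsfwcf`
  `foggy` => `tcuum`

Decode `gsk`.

Compare letters: p→d is +14, i→w is +14, c→q is +14 — a constant shift. It's a constant shift of +14 (ROT14).
Reversing it on gsk: g−14=s, s−14=e, k−14=w.

sew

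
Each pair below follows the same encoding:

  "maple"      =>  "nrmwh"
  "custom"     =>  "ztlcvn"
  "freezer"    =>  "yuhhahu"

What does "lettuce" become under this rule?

whcctzh

m(12)→n(13) and a(0)→r(17) fit y≡17x+17 (mod 26); the inverse of 17 mod 26 is 23. Treating letters as 0–25, the rule is x ↦ 17x + 17 (mod 26).
On lettuce: l(11)→17·11+17≡22=w; e(4)→17·4+17≡7=h; t(19)→17·19+17≡2=c; t(19)→17·19+17≡2=c; u(20)→17·20+17≡19=t; c(2)→17·2+17≡25=z; e(4)→17·4+17≡7=h (all mod 26).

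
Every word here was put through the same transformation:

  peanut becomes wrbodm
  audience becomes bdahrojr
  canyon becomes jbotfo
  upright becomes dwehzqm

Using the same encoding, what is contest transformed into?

jfomrvm

p(15)→w(22) and e(4)→r(17) fit y≡17x+1 (mod 26); the inverse of 17 mod 26 is 23. This is an affine cipher: with a=0,…,z=25, each position x becomes (17x+1) mod 26.
Applying it to contest: c(2)→17·2+1≡9=j; o(14)→17·14+1≡5=f; n(13)→17·13+1≡14=o; t(19)→17·19+1≡12=m; e(4)→17·4+1≡17=r; s(18)→17·18+1≡21=v; t(19)→17·19+1≡12=m (all mod 26).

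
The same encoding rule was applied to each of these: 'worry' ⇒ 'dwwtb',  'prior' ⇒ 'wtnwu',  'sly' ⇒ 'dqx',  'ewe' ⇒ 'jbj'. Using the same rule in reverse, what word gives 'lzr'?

The output letters match the input read backwards, each shifted +5: worry reversed is yrrow. The word is reversed, then every letter is shifted forward by 5.
Decoding lzr: shift back: l−5=g, z−5=u, r−5=m → gum; then reverse → mug.

mug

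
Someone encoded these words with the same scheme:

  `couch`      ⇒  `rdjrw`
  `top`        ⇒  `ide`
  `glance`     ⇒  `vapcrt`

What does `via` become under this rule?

Compare letters: c→r is +15, o→d is +15, u→j is +15 — a constant shift. Every letter moves 15 places later in the alphabet, wrapping around z→a.
On via: v+15=k, i+15=x, a+15=p.

kxp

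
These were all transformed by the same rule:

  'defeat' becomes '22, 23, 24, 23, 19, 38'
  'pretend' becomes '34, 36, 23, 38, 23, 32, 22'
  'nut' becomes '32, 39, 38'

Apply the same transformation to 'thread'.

d is letter #4 and maps to 22: an offset of 18. Each letter is replaced by its alphabet position (a=1..z=26) + 18.
On thread: t=20→38, h=8→26, r=18→36, e=5→23, a=1→19, d=4→22.

38, 26, 36, 23, 19, 22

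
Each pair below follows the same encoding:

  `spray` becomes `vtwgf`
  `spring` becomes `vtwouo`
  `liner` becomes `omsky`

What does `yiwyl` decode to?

verse

Letter i (0-indexed) is shifted by i+3, so successive shifts are 3, 4, 5, ….
Undoing it on yiwyl: y−3=v, i−4=e, w−5=r, y−6=s, l−7=e.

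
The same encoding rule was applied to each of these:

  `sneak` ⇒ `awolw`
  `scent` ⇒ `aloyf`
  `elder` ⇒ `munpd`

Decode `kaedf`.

crust

Letter i (0-indexed) is shifted by i+8, so successive shifts are 8, 9, 10, ….
Undoing it on kaedf: k−8=c, a−9=r, e−10=u, d−11=s, f−12=t.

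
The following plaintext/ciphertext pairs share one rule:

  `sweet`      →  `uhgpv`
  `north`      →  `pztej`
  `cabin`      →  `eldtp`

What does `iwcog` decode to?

A repeating key of period 2 is used — shifts +2, +11 over and over.
Undoing it on iwcog: i−2=g, w−11=l, c−2=a, o−11=d, g−2=e.

glade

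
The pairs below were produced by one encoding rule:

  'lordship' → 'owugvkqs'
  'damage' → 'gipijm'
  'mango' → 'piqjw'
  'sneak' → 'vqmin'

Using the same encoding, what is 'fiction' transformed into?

iqfwqwq

The shift depends on letter class: consonant l→o is +3, but vowel o→w is +8. The rule splits by letter class: vowels +8, consonants +3.
Applying it to fiction: f(cons)+3=i, i(vowel)+8=q, c(cons)+3=f, t(cons)+3=w, i(vowel)+8=q, o(vowel)+8=w, n(cons)+3=q.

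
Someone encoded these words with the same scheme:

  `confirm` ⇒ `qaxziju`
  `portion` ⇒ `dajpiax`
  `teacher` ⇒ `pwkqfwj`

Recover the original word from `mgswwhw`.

Treating letters as 0–25, the rule is x ↦ 3x + 10 (mod 26).
Decoding mgswwhw: m(12)→9·(12−10)≡18=s; g(6)→9·(6−10)≡16=q; s(18)→9·(18−10)≡20=u; w(22)→9·(22−10)≡4=e; w(22)→9·(22−10)≡4=e; h(7)→9·(7−10)≡25=z; w(22)→9·(22−10)≡4=e (all mod 26).

squeeze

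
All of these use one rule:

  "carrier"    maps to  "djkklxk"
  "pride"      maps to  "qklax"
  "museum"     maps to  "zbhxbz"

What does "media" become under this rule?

zxalj

Treating letters as 0–25, the rule is x ↦ 23x + 9 (mod 26).
Applying it to media: m(12)→23·12+9≡25=z; e(4)→23·4+9≡23=x; d(3)→23·3+9≡0=a; i(8)→23·8+9≡11=l; a(0)→23·0+9≡9=j (all mod 26).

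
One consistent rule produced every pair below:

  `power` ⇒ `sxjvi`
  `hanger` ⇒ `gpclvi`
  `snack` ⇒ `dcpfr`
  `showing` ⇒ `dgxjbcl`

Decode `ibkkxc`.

ribbon

p(15)→s(18) and o(14)→x(23) fit y≡21x+15 (mod 26); the inverse of 21 mod 26 is 5. Each letter's alphabet position (a=0..z=25) is mapped through 21·x+15 mod 26 — an affine cipher.
Undoing it on ibkkxc: i(8)→5·(8−15)≡17=r; b(1)→5·(1−15)≡8=i; k(10)→5·(10−15)≡1=b; k(10)→5·(10−15)≡1=b; x(23)→5·(23−15)≡14=o; c(2)→5·(2−15)≡13=n (all mod 26).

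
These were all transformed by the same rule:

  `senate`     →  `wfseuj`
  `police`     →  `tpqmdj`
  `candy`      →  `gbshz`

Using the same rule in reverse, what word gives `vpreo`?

It's a Vigenère-style cipher with numeric key [4,1,5]: position i shifts by key[i mod 3].
Decoding vpreo: v−4=r, p−1=o, r−5=m, e−4=a, o−1=n.

roman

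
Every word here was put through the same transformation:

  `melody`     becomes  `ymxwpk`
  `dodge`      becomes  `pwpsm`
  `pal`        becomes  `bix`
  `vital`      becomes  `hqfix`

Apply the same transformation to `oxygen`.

The shift depends on letter class: consonant m→y is +12, but vowel e→m is +8. Two shifts are in play — +8 for a/e/i/o/u, +12 for every other letter.
For oxygen: o(vowel)+8=w, x(cons)+12=j, y(cons)+12=k, g(cons)+12=s, e(vowel)+8=m, n(cons)+12=z.

wjksmz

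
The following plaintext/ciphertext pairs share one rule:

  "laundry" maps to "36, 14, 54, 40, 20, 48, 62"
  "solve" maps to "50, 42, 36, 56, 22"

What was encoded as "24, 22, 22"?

fee

l(#12)→36 and a(#1)→14: differences scale by 2, so n = 2·pos + 12. Each letter becomes 2×(its alphabet position, a=1..z=26) + 12.
Decoding 24, 22, 22: 24→(24−12)÷2=6=f, 22→(22−12)÷2=5=e, 22→(22−12)÷2=5=e.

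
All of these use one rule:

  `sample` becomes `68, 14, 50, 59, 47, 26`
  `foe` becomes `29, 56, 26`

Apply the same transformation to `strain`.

68, 71, 65, 14, 38, 53

s(#19)→68 and a(#1)→14: differences scale by 3, so n = 3·pos + 11. Each letter becomes 3×(its alphabet position, a=1..z=26) + 11.
Applying it to strain: s=19→68, t=20→71, r=18→65, a=1→14, i=9→38, n=14→53.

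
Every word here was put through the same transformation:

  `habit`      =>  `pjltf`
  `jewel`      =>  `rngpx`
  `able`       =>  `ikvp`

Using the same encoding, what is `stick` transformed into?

acsnw

In habit: h→p is +8, a→j is +9, b→l is +10, i→t is +11 — the shift increases by 1 each position. Each letter shifts forward by (position + 8), i.e. 8, 9, 10, … — the shift grows by one for each successive letter.
Applying it to stick: s+8=a, t+9=c, i+10=s, c+11=n, k+12=w.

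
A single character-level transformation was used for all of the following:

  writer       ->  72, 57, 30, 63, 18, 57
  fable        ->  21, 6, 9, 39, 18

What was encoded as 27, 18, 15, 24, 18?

w(#23)→72 and r(#18)→57: differences scale by 3, so n = 3·pos + 3. With a=1..z=26, the number is 3·pos + 3.
Decoding 27, 18, 15, 24, 18: 27→(27−3)÷3=8=h, 18→(18−3)÷3=5=e, 15→(15−3)÷3=4=d, 24→(24−3)÷3=7=g, 18→(18−3)÷3=5=e.

hedge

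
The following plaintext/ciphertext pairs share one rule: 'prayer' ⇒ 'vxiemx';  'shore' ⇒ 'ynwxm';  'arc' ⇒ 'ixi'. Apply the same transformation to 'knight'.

qtqmnz

The shift depends on letter class: consonant p→v is +6, but vowel a→i is +8. Two shifts are in play — +8 for a/e/i/o/u, +6 for every other letter.
For knight: k(cons)+6=q, n(cons)+6=t, i(vowel)+8=q, g(cons)+6=m, h(cons)+6=n, t(cons)+6=z.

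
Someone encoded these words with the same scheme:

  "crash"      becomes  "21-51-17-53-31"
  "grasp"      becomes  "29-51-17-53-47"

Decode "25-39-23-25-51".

c(#3)→21 and r(#18)→51: differences scale by 2, so n = 2·pos + 15. With a=1..z=26, the number is 2·pos + 15.
Undoing it on 25-39-23-25-51: 25→(25−15)÷2=5=e, 39→(39−15)÷2=12=l, 23→(23−15)÷2=4=d, 25→(25−15)÷2=5=e, 51→(51−15)÷2=18=r.

elder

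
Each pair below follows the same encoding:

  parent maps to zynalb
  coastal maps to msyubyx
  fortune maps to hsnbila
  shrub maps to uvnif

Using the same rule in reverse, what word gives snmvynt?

This is an affine cipher: with a=0,…,z=25, each position x becomes (7x+24) mod 26.
Reversing it on snmvynt: s(18)→15·(18−24)≡14=o; n(13)→15·(13−24)≡17=r; m(12)→15·(12−24)≡2=c; v(21)→15·(21−24)≡7=h; y(24)→15·(24−24)≡0=a; n(13)→15·(13−24)≡17=r; t(19)→15·(19−24)≡3=d (all mod 26).

orchard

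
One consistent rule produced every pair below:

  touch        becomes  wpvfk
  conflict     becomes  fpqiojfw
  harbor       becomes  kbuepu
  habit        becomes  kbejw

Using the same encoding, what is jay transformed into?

The shift depends on letter class: consonant t→w is +3, but vowel o→p is +1. Vowels shift forward by 1 and consonants shift forward by 3.
Applying it to jay: j(cons)+3=m, a(vowel)+1=b, y(cons)+3=b.

mbb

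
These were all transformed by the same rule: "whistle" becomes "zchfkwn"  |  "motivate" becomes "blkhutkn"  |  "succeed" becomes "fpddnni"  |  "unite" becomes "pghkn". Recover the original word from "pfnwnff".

Treating letters as 0–25, the rule is x ↦ 5x + 19 (mod 26).
Reversing it on pfnwnff: p(15)→21·(15−19)≡20=u; f(5)→21·(5−19)≡18=s; n(13)→21·(13−19)≡4=e; w(22)→21·(22−19)≡11=l; n(13)→21·(13−19)≡4=e; f(5)→21·(5−19)≡18=s; f(5)→21·(5−19)≡18=s (all mod 26).

useless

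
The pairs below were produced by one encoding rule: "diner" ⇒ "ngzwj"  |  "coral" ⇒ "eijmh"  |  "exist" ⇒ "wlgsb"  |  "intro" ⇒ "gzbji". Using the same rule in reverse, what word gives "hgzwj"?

liner

Each letter's alphabet position (a=0..z=25) is mapped through 9·x+12 mod 26 — an affine cipher.
Undoing it on hgzwj: h(7)→3·(7−12)≡11=l; g(6)→3·(6−12)≡8=i; z(25)→3·(25−12)≡13=n; w(22)→3·(22−12)≡4=e; j(9)→3·(9−12)≡17=r (all mod 26).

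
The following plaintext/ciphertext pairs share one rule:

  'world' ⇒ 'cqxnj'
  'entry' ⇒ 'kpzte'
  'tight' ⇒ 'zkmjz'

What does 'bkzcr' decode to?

vital

Shifts by position in world: pos 0: w→c (+6), pos 1: o→q (+2), pos 2: r→x (+6), pos 3: l→n (+2) — repeating every 2. A repeating key of period 2 is used — shifts +6, +2 over and over.
Reversing it on bkzcr: b−6=v, k−2=i, z−6=t, c−2=a, r−6=l.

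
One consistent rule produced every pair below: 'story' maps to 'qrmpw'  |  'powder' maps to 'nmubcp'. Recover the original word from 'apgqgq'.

crisis

Compare letters: s→q is +24, t→r is +24, o→m is +24 — a constant shift. This is a Caesar cipher with shift 24.
Undoing it on apgqgq: a−24=c, p−24=r, g−24=i, q−24=s, g−24=i, q−24=s.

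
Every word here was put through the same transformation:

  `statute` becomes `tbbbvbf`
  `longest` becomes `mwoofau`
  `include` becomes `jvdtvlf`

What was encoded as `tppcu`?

Shifts by position in statute: pos 0: s→t (+1), pos 1: t→b (+8), pos 2: a→b (+1), pos 3: t→b (+8) — repeating every 2. A repeating key of period 2 is used — shifts +1, +8 over and over.
Reversing it on tppcu: t−1=s, p−8=h, p−1=o, c−8=u, u−1=t.

shout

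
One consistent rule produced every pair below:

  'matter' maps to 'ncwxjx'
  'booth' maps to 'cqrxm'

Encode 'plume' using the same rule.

In matter: m→n is +1, a→c is +2, t→w is +3, t→x is +4 — the shift increases by 1 each position. Letter i (0-indexed) is shifted by i+1, so successive shifts are 1, 2, 3, ….
On plume: p+1=q, l+2=n, u+3=x, m+4=q, e+5=j.

qnxqj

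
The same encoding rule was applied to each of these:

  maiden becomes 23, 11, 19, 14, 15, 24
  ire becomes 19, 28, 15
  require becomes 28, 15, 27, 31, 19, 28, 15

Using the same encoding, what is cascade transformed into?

13, 11, 29, 13, 11, 14, 15

m is letter #13 and maps to 23: an offset of 10. Each letter is replaced by its alphabet position (a=1..z=26) + 10.
For cascade: c=3→13, a=1→11, s=19→29, c=3→13, a=1→11, d=4→14, e=5→15.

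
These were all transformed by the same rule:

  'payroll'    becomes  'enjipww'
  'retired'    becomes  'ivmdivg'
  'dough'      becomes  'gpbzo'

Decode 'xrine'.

p(15)→e(4) and a(0)→n(13) fit y≡15x+13 (mod 26); the inverse of 15 mod 26 is 7. This is an affine cipher: with a=0,…,z=25, each position x becomes (15x+13) mod 26.
Decoding xrine: x(23)→7·(23−13)≡18=s; r(17)→7·(17−13)≡2=c; i(8)→7·(8−13)≡17=r; n(13)→7·(13−13)≡0=a; e(4)→7·(4−13)≡15=p (all mod 26).

scrap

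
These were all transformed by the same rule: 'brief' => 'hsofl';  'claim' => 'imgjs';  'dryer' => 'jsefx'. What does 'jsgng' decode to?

Shifts by position in brief: pos 0: b→h (+6), pos 1: r→s (+1), pos 2: i→o (+6), pos 3: e→f (+1) — repeating every 2. The shifts repeat in a cycle of length 2: positions 0,1,… shift by +6, +1, then the pattern repeats.
Decoding jsgng: j−6=d, s−1=r, g−6=a, n−1=m, g−6=a.

drama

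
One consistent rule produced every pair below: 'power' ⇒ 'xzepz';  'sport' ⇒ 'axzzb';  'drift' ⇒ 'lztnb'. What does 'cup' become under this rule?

Two shifts are in play — +11 for a/e/i/o/u, +8 for every other letter.
For cup: c(cons)+8=k, u(vowel)+11=f, p(cons)+8=x.

kfx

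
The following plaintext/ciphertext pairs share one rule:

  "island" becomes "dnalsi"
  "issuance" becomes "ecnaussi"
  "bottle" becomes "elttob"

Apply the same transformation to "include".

The output letters match the input read backwards: island reversed is dnalsi. The word is simply reversed.
Applying it to include: reverse → edulcni.

edulcni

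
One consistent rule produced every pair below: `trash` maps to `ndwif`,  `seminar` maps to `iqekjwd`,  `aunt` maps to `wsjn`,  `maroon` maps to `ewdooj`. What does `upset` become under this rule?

stiqn

Treating letters as 0–25, the rule is x ↦ 5x + 22 (mod 26).
Applying it to upset: u(20)→5·20+22≡18=s; p(15)→5·15+22≡19=t; s(18)→5·18+22≡8=i; e(4)→5·4+22≡16=q; t(19)→5·19+22≡13=n (all mod 26).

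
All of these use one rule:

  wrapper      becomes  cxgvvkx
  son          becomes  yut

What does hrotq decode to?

blink

Compare letters: w→c is +6, r→x is +6, a→g is +6 — a constant shift. This is a Caesar cipher with shift 6.
Reversing it on hrotq: h−6=b, r−6=l, o−6=i, t−6=n, q−6=k.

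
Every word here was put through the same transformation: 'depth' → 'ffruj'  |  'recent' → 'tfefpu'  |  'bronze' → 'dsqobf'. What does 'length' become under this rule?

Shifts by position in depth: pos 0: d→f (+2), pos 1: e→f (+1), pos 2: p→r (+2), pos 3: t→u (+1) — repeating every 2. It's a Vigenère-style cipher with numeric key [2,1]: position i shifts by key[i mod 2].
Applying it to length: l+2=n, e+1=f, n+2=p, g+1=h, t+2=v, h+1=i.

nfphvi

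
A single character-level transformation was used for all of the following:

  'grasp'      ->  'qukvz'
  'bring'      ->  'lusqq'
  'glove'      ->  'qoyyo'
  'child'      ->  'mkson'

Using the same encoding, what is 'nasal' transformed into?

xdcdv

The shifts repeat in a cycle of length 2: positions 0,1,… shift by +10, +3, then the pattern repeats.
Applying it to nasal: n+10=x, a+3=d, s+10=c, a+3=d, l+10=v.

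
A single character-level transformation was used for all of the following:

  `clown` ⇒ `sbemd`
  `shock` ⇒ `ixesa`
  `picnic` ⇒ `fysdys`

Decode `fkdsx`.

punch

Compare letters: c→s is +16, l→b is +16, o→e is +16 — a constant shift. Every letter moves 16 places later in the alphabet, wrapping around z→a.
Decoding fkdsx: f−16=p, k−16=u, d−16=n, s−16=c, x−16=h.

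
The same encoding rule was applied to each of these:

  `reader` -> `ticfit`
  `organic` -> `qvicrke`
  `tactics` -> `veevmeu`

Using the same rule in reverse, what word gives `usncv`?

solar

A repeating key of period 3 is used — shifts +2, +4, +2 over and over.
Decoding usncv: u−2=s, s−4=o, n−2=l, c−2=a, v−4=r.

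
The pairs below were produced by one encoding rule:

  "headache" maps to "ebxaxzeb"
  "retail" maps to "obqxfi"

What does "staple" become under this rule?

Compare letters: h→e is +23, e→b is +23, a→x is +23 — a constant shift. It's a constant shift of +23 (ROT23).
Applying it to staple: s+23=p, t+23=q, a+23=x, p+23=m, l+23=i, e+23=b.

pqxmib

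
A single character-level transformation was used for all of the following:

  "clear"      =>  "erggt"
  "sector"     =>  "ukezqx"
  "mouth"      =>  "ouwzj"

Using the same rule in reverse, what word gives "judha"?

hobby

Shifts by position in clear: pos 0: c→e (+2), pos 1: l→r (+6), pos 2: e→g (+2), pos 3: a→g (+6) — repeating every 2. A repeating key of period 2 is used — shifts +2, +6 over and over.
Undoing it on judha: j−2=h, u−6=o, d−2=b, h−6=b, a−2=y.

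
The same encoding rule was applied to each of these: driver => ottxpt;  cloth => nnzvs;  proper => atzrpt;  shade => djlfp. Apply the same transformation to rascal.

ccdeln

Shifts by position in driver: pos 0: d→o (+11), pos 1: r→t (+2), pos 2: i→t (+11), pos 3: v→x (+2) — repeating every 2. The shifts repeat in a cycle of length 2: positions 0,1,… shift by +11, +2, then the pattern repeats.
On rascal: r+11=c, a+2=c, s+11=d, c+2=e, a+11=l, l+2=n.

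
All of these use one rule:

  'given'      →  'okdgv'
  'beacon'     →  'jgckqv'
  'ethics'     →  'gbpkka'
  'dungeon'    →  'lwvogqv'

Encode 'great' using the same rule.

ozgcb

The shift depends on letter class: consonant g→o is +8, but vowel i→k is +2. Two shifts are in play — +2 for a/e/i/o/u, +8 for every other letter.
On great: g(cons)+8=o, r(cons)+8=z, e(vowel)+2=g, a(vowel)+2=c, t(cons)+8=b.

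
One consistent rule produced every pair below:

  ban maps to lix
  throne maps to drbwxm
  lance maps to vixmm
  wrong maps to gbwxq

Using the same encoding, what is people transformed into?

The shift depends on letter class: consonant b→l is +10, but vowel a→i is +8. Two shifts are in play — +8 for a/e/i/o/u, +10 for every other letter.
On people: p(cons)+10=z, e(vowel)+8=m, o(vowel)+8=w, p(cons)+10=z, l(cons)+10=v, e(vowel)+8=m.

zmwzvm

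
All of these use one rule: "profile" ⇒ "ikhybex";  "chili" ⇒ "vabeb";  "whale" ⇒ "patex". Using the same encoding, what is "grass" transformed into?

zktll

Compare letters: p→i is +19, r→k is +19, o→h is +19 — a constant shift. It's a constant shift of +19 (ROT19).
Applying it to grass: g+19=z, r+19=k, a+19=t, s+19=l, s+19=l.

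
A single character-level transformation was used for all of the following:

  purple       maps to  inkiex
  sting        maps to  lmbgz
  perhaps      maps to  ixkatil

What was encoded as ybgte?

final

Each letter is shifted forward by 19 in the alphabet (a Caesar shift of +19).
Decoding ybgte: y−19=f, b−19=i, g−19=n, t−19=a, e−19=l.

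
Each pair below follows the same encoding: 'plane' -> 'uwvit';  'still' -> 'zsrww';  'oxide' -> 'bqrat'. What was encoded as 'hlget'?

p(15)→u(20) and l(11)→w(22) fit y≡19x+21 (mod 26); the inverse of 19 mod 26 is 11. Treating letters as 0–25, the rule is x ↦ 19x + 21 (mod 26).
Undoing it on hlget: h(7)→11·(7−21)≡2=c; l(11)→11·(11−21)≡20=u; g(6)→11·(6−21)≡17=r; e(4)→11·(4−21)≡21=v; t(19)→11·(19−21)≡4=e (all mod 26).

curve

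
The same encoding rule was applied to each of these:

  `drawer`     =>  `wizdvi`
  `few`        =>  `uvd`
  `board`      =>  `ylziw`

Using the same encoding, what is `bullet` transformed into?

Each pair mirrors across the alphabet (d↔w, r↔i, a↔z): positions sum to 25. Each letter is replaced by its mirror in the alphabet: a↔z, b↔y, c↔x, and so on (the Atbash cipher).
Applying it to bullet: b↔y, u↔f, l↔o, l↔o, e↔v, t↔g.

yfoovg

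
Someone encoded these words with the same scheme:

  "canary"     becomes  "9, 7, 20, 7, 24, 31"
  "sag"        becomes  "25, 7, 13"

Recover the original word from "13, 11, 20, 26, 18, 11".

gentle

c is letter #3 and maps to 9: an offset of 6. Each letter is replaced by its alphabet position (a=1..z=26) + 6.
Undoing it on 13, 11, 20, 26, 18, 11: 13→(13−6)÷1=7=g, 11→(11−6)÷1=5=e, 20→(20−6)÷1=14=n, 26→(26−6)÷1=20=t, 18→(18−6)÷1=12=l, 11→(11−6)÷1=5=e.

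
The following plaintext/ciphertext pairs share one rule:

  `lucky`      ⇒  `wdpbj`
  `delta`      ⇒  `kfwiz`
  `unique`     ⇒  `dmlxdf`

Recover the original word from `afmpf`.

fence

Treating letters as 0–25, the rule is x ↦ 21x + 25 (mod 26).
Undoing it on afmpf: a(0)→5·(0−25)≡5=f; f(5)→5·(5−25)≡4=e; m(12)→5·(12−25)≡13=n; p(15)→5·(15−25)≡2=c; f(5)→5·(5−25)≡4=e (all mod 26).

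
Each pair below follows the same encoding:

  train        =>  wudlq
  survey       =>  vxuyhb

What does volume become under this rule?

Compare letters: t→w is +3, r→u is +3, a→d is +3 — a constant shift. It's a constant shift of +3 (ROT3).
Applying it to volume: v+3=y, o+3=r, l+3=o, u+3=x, m+3=p, e+3=h.

yroxph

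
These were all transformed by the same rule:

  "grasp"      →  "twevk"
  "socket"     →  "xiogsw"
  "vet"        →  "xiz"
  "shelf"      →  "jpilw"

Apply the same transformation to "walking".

Read the word backwards and shift each letter +4.
On walking: reverse → gniklaw; then shift: g+4=k, n+4=r, i+4=m, k+4=o, l+4=p, a+4=e, w+4=a.

krmopea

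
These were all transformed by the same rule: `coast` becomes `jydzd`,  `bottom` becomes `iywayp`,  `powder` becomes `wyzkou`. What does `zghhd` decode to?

The shifts repeat in a cycle of length 3: positions 0,1,… shift by +7, +10, +3, then the pattern repeats.
Undoing it on zghhd: z−7=s, g−10=w, h−3=e, h−7=a, d−10=t.

sweat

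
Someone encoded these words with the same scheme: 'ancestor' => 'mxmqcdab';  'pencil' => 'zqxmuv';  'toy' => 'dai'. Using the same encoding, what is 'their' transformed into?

The shift depends on letter class: consonant n→x is +10, but vowel a→m is +12. Two shifts are in play — +12 for a/e/i/o/u, +10 for every other letter.
For their: t(cons)+10=d, h(cons)+10=r, e(vowel)+12=q, i(vowel)+12=u, r(cons)+10=b.

drqub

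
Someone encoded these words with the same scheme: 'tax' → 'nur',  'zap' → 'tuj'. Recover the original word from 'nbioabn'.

Compare letters: t→n is +20, a→u is +20, x→r is +20 — a constant shift. This is a Caesar cipher with shift 20.
Reversing it on nbioabn: n−20=t, b−20=h, i−20=o, o−20=u, a−20=g, b−20=h, n−20=t.

thought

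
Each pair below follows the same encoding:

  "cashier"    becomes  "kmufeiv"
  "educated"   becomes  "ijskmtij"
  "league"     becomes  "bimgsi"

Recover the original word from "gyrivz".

govern

c(2)→k(10) and a(0)→m(12) fit y≡25x+12 (mod 26); the inverse of 25 mod 26 is 25. This is an affine cipher: with a=0,…,z=25, each position x becomes (25x+12) mod 26.
Decoding gyrivz: g(6)→25·(6−12)≡6=g; y(24)→25·(24−12)≡14=o; r(17)→25·(17−12)≡21=v; i(8)→25·(8−12)≡4=e; v(21)→25·(21−12)≡17=r; z(25)→25·(25−12)≡13=n (all mod 26).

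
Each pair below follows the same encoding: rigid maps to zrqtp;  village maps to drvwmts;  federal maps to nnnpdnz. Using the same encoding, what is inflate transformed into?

In rigid: r→z is +8, i→r is +9, g→q is +10, i→t is +11 — the shift increases by 1 each position. Each letter shifts forward by (position + 8), i.e. 8, 9, 10, … — the shift grows by one for each successive letter.
Applying it to inflate: i+8=q, n+9=w, f+10=p, l+11=w, a+12=m, t+13=g, e+14=s.

qwpwmgs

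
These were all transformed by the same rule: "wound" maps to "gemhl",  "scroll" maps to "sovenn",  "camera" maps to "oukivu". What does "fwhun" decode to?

final

w(22)→g(6) and o(14)→e(4) fit y≡23x+20 (mod 26); the inverse of 23 mod 26 is 17. Treating letters as 0–25, the rule is x ↦ 23x + 20 (mod 26).
Decoding fwhun: f(5)→17·(5−20)≡5=f; w(22)→17·(22−20)≡8=i; h(7)→17·(7−20)≡13=n; u(20)→17·(20−20)≡0=a; n(13)→17·(13−20)≡11=l (all mod 26).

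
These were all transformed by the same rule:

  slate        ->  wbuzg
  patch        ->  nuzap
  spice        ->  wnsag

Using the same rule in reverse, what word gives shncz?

This is an affine cipher: with a=0,…,z=25, each position x becomes (3x+20) mod 26.
Undoing it on shncz: s(18)→9·(18−20)≡8=i; h(7)→9·(7−20)≡13=n; n(13)→9·(13−20)≡15=p; c(2)→9·(2−20)≡20=u; z(25)→9·(25−20)≡19=t (all mod 26).

input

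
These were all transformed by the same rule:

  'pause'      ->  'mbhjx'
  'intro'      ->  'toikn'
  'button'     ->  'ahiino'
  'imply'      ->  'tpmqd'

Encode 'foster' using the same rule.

wnjixk

p(15)→m(12) and a(0)→b(1) fit y≡25x+1 (mod 26); the inverse of 25 mod 26 is 25. Each letter's alphabet position (a=0..z=25) is mapped through 25·x+1 mod 26 — an affine cipher.
On foster: f(5)→25·5+1≡22=w; o(14)→25·14+1≡13=n; s(18)→25·18+1≡9=j; t(19)→25·19+1≡8=i; e(4)→25·4+1≡23=x; r(17)→25·17+1≡10=k (all mod 26).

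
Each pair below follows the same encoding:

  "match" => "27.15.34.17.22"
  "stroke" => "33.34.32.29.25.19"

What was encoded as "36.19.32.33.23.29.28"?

version

m is letter #13 and maps to 27: an offset of 14. The number is (letter's place in the alphabet, a=1) + 14.
Undoing it on 36.19.32.33.23.29.28: 36→(36−14)÷1=22=v, 19→(19−14)÷1=5=e, 32→(32−14)÷1=18=r, 33→(33−14)÷1=19=s, 23→(23−14)÷1=9=i, 29→(29−14)÷1=15=o, 28→(28−14)÷1=14=n.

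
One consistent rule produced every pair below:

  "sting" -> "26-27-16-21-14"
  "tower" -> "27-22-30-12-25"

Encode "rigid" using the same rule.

25-16-14-16-11

s is letter #19 and maps to 26: an offset of 7. Letters become their 1-based position plus 7 (so a→8, b→9, …).
Applying it to rigid: r=18→25, i=9→16, g=7→14, i=9→16, d=4→11.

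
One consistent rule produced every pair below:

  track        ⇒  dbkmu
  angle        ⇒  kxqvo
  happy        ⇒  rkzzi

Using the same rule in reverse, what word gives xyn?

It's a constant shift of +10 (ROT10).
Reversing it on xyn: x−10=n, y−10=o, n−10=d.

nod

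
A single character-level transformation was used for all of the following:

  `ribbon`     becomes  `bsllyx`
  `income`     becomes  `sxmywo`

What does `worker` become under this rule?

It's a constant shift of +10 (ROT10).
For worker: w+10=g, o+10=y, r+10=b, k+10=u, e+10=o, r+10=b.

gybuob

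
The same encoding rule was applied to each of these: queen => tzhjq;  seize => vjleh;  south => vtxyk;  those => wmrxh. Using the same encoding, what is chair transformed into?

fmdnu

Shifts by position in queen: pos 0: q→t (+3), pos 1: u→z (+5), pos 2: e→h (+3), pos 3: e→j (+5) — repeating every 2. A repeating key of period 2 is used — shifts +3, +5 over and over.
For chair: c+3=f, h+5=m, a+3=d, i+5=n, r+3=u.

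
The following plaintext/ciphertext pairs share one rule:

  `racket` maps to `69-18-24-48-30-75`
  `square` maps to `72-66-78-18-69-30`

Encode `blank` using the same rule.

r(#18)→69 and a(#1)→18: differences scale by 3, so n = 3·pos + 15. Each letter becomes 3×(its alphabet position, a=1..z=26) + 15.
Applying it to blank: b=2→21, l=12→51, a=1→18, n=14→57, k=11→48.

21-51-18-57-48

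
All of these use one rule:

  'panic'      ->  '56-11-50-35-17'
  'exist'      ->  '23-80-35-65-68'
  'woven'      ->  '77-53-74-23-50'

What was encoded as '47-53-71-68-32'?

Each letter becomes 3×(its alphabet position, a=1..z=26) + 8.
Undoing it on 47-53-71-68-32: 47→(47−8)÷3=13=m, 53→(53−8)÷3=15=o, 71→(71−8)÷3=21=u, 68→(68−8)÷3=20=t, 32→(32−8)÷3=8=h.

mouth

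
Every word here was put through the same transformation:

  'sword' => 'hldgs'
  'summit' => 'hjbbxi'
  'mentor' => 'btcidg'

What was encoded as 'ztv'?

keg

Compare letters: s→h is +15, w→l is +15, o→d is +15 — a constant shift. Each letter is shifted forward by 15 in the alphabet (a Caesar shift of +15).
Undoing it on ztv: z−15=k, t−15=e, v−15=g.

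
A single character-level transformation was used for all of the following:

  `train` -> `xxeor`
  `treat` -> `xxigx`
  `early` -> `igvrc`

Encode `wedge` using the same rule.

The shifts repeat in a cycle of length 2: positions 0,1,… shift by +4, +6, then the pattern repeats.
For wedge: w+4=a, e+6=k, d+4=h, g+6=m, e+4=i.

akhmi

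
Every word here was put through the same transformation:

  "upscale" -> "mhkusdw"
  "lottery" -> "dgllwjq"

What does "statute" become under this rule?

Compare letters: u→m is +18, p→h is +18, s→k is +18 — a constant shift. Every letter moves 18 places later in the alphabet, wrapping around z→a.
Applying it to statute: s+18=k, t+18=l, a+18=s, t+18=l, u+18=m, t+18=l, e+18=w.

klslmlw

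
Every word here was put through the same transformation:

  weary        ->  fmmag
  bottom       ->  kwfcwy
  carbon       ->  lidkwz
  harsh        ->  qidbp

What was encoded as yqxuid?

pillar

Shifts by position in weary: pos 0: w→f (+9), pos 1: e→m (+8), pos 2: a→m (+12), pos 3: r→a (+9), pos 4: y→g (+8) — repeating every 3. The shifts repeat in a cycle of length 3: positions 0,1,… shift by +9, +8, +12, then the pattern repeats.
Reversing it on yqxuid: y−9=p, q−8=i, x−12=l, u−9=l, i−8=a, d−12=r.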